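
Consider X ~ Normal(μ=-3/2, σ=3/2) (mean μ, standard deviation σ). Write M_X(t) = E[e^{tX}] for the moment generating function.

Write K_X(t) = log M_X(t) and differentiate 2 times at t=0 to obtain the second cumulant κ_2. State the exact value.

κ_2 = K^(2)(0) = 9/4

M_X(t) = e^(9*t^2/8 - 3*t/2)
K_X(t) = log M_X(t) = 9*t^2/8 - 3*t/2
K^(2)(t) = 9/4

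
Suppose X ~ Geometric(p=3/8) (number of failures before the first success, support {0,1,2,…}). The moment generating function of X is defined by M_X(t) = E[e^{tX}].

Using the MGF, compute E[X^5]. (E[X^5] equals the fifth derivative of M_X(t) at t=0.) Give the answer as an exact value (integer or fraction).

M_X(t) = 3/(8*(1 - 5*e^(t)/8))
M′(t) = 15*e^(t)/(25*e^(2*t) - 80*e^(t) + 64)
M′′(t) = (-75*e^(2*t) - 120*e^(t))/(125*e^(3*t) - 600*e^(2*t) + 960*e^(t) - 512)
M′′′(t) = (375*e^(3*t) + 2400*e^(2*t) + 960*e^(t))/(625*e^(4*t) - 4000*e^(3*t) + 9600*e^(2*t) - 10240*e^(t) + 4096)
M′′′′(t) = (-1875*e^(4*t) - 33000*e^(3*t) - 52800*e^(2*t) - 7680*e^(t))/(3125*e^(5*t) - 25000*e^(4*t) + 80000*e^(3*t) - 128000*e^(2*t) + 102400*e^(t) - 32768)

E[X^5] = M′′′′′(0) = 338135/81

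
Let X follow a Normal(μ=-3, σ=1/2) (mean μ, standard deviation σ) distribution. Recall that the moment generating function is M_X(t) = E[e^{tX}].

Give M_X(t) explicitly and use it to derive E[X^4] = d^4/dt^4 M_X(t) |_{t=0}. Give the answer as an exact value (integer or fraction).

E[X^4] = D^4[M](0) = 1515/16

M_X(t) = e^(t^2/8 - 3*t)
D^4[M](t) = (t^4*e^(t^2/8) - 48*t^3*e^(t^2/8) + 888*t^2*e^(t^2/8) - 7488*t*e^(t^2/8) + 24240*e^(t^2/8))*e^(-3*t)/256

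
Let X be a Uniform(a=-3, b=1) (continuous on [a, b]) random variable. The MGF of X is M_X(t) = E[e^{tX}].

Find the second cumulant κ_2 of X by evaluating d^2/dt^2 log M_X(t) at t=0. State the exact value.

M_X(t) = (e^(t) - e^(-3*t))/(4*t)
K_X(t) = log M_X(t) = -log(t) + log(e^(t) - e^(-3*t)) - 2*log(2)
dK/dt = (t*e^(4*t) + 3*t - e^(4*t) + 1)/(t*e^(4*t) - t)
d^2K/dt^2 = (-16*t^2*e^(4*t) + e^(8*t) - 2*e^(4*t) + 1)/(t^2*e^(8*t) - 2*t^2*e^(4*t) + t^2)

κ_2 = d^2K/dt^2 |_{t=0} = 4/3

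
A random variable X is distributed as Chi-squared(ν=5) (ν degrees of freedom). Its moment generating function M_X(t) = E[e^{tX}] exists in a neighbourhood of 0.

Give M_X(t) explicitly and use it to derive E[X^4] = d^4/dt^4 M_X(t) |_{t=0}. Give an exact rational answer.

E[X^4] = d^4M/dt^4 |_{t=0} = 3465

M_X(t) = (1 - 2*t)^(-5/2)
dM/dt = -5/(8*t^3*√(1 - 2*t) - 12*t^2*√(1 - 2*t) + 6*t*√(1 - 2*t) - √(1 - 2*t))
d^2M/dt^2 = 35/(16*t^4*√(1 - 2*t) - 32*t^3*√(1 - 2*t) + 24*t^2*√(1 - 2*t) - 8*t*√(1 - 2*t) + √(1 - 2*t))
d^3M/dt^3 = -315/(32*t^5*√(1 - 2*t) - 80*t^4*√(1 - 2*t) + 80*t^3*√(1 - 2*t) - 40*t^2*√(1 - 2*t) + 10*t*√(1 - 2*t) - √(1 - 2*t))
d^4M/dt^4 = 3465/(64*t^6*√(1 - 2*t) - 192*t^5*√(1 - 2*t) + 240*t^4*√(1 - 2*t) - 160*t^3*√(1 - 2*t) + 60*t^2*√(1 - 2*t) - 12*t*√(1 - 2*t) + √(1 - 2*t))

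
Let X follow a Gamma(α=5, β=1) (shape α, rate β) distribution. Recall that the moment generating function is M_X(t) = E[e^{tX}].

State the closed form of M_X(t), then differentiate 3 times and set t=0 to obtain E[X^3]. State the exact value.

M_X(t) = (1 - t)^(-5)
D^3[M](t) = 210/(t^8 - 8*t^7 + 28*t^6 - 56*t^5 + 70*t^4 - 56*t^3 + 28*t^2 - 8*t + 1)

E[X^3] = D^3[M](0) = 210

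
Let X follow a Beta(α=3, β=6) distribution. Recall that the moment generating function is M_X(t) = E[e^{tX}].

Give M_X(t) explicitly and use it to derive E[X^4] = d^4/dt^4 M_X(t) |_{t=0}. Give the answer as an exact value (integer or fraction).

M_X(t) = ₁F₁(3; 9; t)
M^(4)(t) = ₁F₁(7; 13; t)/33

E[X^4] = M^(4)(0) = 1/33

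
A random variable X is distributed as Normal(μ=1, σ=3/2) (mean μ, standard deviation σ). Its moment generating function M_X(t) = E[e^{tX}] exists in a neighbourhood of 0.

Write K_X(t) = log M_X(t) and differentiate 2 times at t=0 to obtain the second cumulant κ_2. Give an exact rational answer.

M_X(t) = e^(9*t^2/8 + t)
K_X(t) = log M_X(t) = 9*t^2/8 + t
dK/dt = 9*t/4 + 1
d^2K/dt^2 = 9/4

κ_2 = d^2K/dt^2 |_{t=0} = 9/4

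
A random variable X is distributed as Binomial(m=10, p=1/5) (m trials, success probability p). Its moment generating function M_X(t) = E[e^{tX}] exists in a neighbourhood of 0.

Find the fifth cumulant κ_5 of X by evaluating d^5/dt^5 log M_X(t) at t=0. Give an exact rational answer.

M_X(t) = (e^(t)/5 + 4/5)^10
K_X(t) = log M_X(t) = 10*log(e^(t)/5 + 4/5)
K^(5)(t) = (-40*e^(4*t) + 1760*e^(3*t) - 7040*e^(2*t) + 2560*e^(t))/(e^(5*t) + 20*e^(4*t) + 160*e^(3*t) + 640*e^(2*t) + 1280*e^(t) + 1024)

κ_5 = K^(5)(0) = -552/625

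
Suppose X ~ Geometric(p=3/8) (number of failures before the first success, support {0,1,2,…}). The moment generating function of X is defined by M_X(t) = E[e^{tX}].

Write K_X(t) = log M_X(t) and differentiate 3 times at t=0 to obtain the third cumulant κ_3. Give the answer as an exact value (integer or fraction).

M_X(t) = 3/(8*(1 - 5*e^(t)/8))
K_X(t) = log M_X(t) = -log(1 - 5*e^(t)/8) - 3*log(2) + log(3)
K′(t) = -5*e^(t)/(5*e^(t) - 8)
K′′(t) = 40*e^(t)/(25*e^(2*t) - 80*e^(t) + 64)
K′′′(t) = (-200*e^(2*t) - 320*e^(t))/(125*e^(3*t) - 600*e^(2*t) + 960*e^(t) - 512)

κ_3 = K′′′(0) = 520/27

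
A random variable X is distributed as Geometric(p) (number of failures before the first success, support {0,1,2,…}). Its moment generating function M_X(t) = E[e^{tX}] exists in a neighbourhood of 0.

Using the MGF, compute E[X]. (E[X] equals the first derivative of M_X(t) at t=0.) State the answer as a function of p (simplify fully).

M_X(t) = p/(-(1 - p)*e^(t) + 1)
dM/dt = (-p^2*e^(t) + p*e^(t))/(p^2*e^(2*t) - 2*p*e^(2*t) + 2*p*e^(t) + e^(2*t) - 2*e^(t) + 1)

E[X] = dM/dt |_{t=0} = (1 - p)/p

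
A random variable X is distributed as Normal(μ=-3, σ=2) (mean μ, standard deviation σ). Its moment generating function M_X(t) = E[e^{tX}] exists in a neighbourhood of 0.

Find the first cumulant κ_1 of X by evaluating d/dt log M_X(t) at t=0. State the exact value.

κ_1 = K^(1)(0) = -3

M_X(t) = e^(2*t^2 - 3*t)
K_X(t) = log M_X(t) = 2*t^2 - 3*t
K^(1)(t) = 4*t - 3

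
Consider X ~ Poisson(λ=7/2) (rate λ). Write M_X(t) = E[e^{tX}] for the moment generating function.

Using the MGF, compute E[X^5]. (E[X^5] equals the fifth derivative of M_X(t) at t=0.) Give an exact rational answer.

M_X(t) = e^(7*e^(t)/2 - 7/2)
M^(5)(t) = (16807*e^(5*t)*e^(7*e^(t)/2) + 48020*e^(4*t)*e^(7*e^(t)/2) + 34300*e^(3*t)*e^(7*e^(t)/2) + 5880*e^(2*t)*e^(7*e^(t)/2) + 112*e^(t)*e^(7*e^(t)/2))*e^(-7/2)/32

E[X^5] = M^(5)(0) = 105119/32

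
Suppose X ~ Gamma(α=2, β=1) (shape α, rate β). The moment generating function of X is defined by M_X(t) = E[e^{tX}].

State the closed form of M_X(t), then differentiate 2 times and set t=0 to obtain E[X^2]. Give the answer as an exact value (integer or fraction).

M_X(t) = (1 - t)^(-2)
M′(t) = -2/(t^3 - 3*t^2 + 3*t - 1)
M′′(t) = 6/(t^4 - 4*t^3 + 6*t^2 - 4*t + 1)

E[X^2] = M′′(0) = 6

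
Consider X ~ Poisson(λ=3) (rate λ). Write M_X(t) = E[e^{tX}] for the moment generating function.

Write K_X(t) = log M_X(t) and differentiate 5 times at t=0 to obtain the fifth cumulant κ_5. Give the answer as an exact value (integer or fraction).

M_X(t) = e^(3*e^(t) - 3)
K_X(t) = log M_X(t) = 3*e^(t) - 3
dK/dt = 3*e^(t)
d^2K/dt^2 = 3*e^(t)
d^3K/dt^3 = 3*e^(t)
d^4K/dt^4 = 3*e^(t)
d^5K/dt^5 = 3*e^(t)

κ_5 = d^5K/dt^5 |_{t=0} = 3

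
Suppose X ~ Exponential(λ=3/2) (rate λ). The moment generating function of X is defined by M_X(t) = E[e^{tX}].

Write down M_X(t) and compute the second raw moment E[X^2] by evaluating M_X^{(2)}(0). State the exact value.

E[X^2] = d^2M/dt^2 |_{t=0} = 8/9

M_X(t) = 3/(2*(3/2 - t))
dM/dt = 6/(4*t^2 - 12*t + 9)
d^2M/dt^2 = -24/(8*t^3 - 36*t^2 + 54*t - 27)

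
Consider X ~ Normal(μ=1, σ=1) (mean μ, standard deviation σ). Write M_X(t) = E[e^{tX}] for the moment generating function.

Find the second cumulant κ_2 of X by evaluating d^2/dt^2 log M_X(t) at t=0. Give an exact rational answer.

M_X(t) = e^(t^2/2 + t)
K_X(t) = log M_X(t) = t^2/2 + t
dK/dt = t + 1
d^2K/dt^2 = 1

κ_2 = d^2K/dt^2 |_{t=0} = 1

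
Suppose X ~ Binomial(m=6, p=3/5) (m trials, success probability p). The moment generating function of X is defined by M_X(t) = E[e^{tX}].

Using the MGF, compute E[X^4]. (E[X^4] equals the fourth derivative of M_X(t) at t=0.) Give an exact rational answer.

E[X^4] = M^(4)(0) = 35172/125

M_X(t) = (3*e^(t)/5 + 2/5)^6
M^(4)(t) = 944784*e^(6*t)/15625 + 2916*e^(5*t)/25 + 248832*e^(4*t)/3125 + 69984*e^(3*t)/3125 + 6912*e^(2*t)/3125 + 576*e^(t)/15625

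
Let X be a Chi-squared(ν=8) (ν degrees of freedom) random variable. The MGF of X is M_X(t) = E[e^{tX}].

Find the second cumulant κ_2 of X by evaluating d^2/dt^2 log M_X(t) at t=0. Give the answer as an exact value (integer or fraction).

κ_2 = d^2K/dt^2 |_{t=0} = 16

M_X(t) = (1 - 2*t)^(-4)
K_X(t) = log M_X(t) = -4*log(1 - 2*t)
dK/dt = -8/(2*t - 1)
d^2K/dt^2 = 16/(4*t^2 - 4*t + 1)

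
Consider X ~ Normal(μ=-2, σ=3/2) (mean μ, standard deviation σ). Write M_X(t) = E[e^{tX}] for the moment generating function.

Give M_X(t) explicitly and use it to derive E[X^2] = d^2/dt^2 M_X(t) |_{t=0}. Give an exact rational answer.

M_X(t) = e^(9*t^2/8 - 2*t)
M^(2)(t) = (81*t^2*e^(9*t^2/8) - 144*t*e^(9*t^2/8) + 100*e^(9*t^2/8))*e^(-2*t)/16

E[X^2] = M^(2)(0) = 25/4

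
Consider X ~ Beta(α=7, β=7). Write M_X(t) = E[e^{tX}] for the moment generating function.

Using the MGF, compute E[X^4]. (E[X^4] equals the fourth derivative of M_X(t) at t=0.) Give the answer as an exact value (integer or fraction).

M_X(t) = ₁F₁(7; 14; t)
M^(4)(t) = 3*₁F₁(11; 18; t)/34

E[X^4] = M^(4)(0) = 3/34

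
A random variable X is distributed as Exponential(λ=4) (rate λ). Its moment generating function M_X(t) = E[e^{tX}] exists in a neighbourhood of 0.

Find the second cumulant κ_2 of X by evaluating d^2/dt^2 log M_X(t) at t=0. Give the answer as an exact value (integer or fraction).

M_X(t) = 4/(4 - t)
K_X(t) = log M_X(t) = -log(4 - t) + 2*log(2)
dK/dt = -1/(t - 4)
d^2K/dt^2 = 1/(t^2 - 8*t + 16)

κ_2 = d^2K/dt^2 |_{t=0} = 1/16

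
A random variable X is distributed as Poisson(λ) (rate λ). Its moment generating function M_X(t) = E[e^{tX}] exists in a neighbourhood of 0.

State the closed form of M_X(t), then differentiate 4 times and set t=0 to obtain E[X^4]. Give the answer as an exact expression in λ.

M_X(t) = e^(λ*(e^(t) - 1))
M′(t) = λ*e^(-λ)*e^(t)*e^(λ*e^(t))
M′′(t) = (λ^2*e^(2*t)*e^(λ*e^(t)) + λ*e^(t)*e^(λ*e^(t)))*e^(-λ)
M′′′(t) = (λ^3*e^(3*t)*e^(λ*e^(t)) + 3*λ^2*e^(2*t)*e^(λ*e^(t)) + λ*e^(t)*e^(λ*e^(t)))*e^(-λ)
M′′′′(t) = (λ^4*e^(4*t)*e^(λ*e^(t)) + 6*λ^3*e^(3*t)*e^(λ*e^(t)) + 7*λ^2*e^(2*t)*e^(λ*e^(t)) + λ*e^(t)*e^(λ*e^(t)))*e^(-λ)

E[X^4] = M′′′′(0) = λ*(λ^3 + 6*λ^2 + 7*λ + 1)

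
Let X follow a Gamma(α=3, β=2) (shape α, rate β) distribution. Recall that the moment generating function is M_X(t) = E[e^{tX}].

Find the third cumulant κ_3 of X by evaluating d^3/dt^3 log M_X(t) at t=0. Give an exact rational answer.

κ_3 = d^3K/dt^3 |_{t=0} = 3/4

M_X(t) = 8/(2 - t)^3
K_X(t) = log M_X(t) = -3*log(2 - t) + 3*log(2)
dK/dt = -3/(t - 2)
d^2K/dt^2 = 3/(t^2 - 4*t + 4)
d^3K/dt^3 = -6/(t^3 - 6*t^2 + 12*t - 8)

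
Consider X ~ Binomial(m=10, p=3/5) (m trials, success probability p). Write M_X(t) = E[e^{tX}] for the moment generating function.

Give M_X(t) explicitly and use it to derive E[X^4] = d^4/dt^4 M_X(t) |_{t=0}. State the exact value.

M_X(t) = (3*e^(t)/5 + 2/5)^10

E[X^4] = d^4M/dt^4 |_{t=0} = 227388/125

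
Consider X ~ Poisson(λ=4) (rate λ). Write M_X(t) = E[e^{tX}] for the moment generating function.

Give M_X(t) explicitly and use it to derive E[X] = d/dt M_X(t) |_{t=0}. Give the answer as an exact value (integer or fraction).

M_X(t) = e^(4*e^(t) - 4)
D[M](t) = 4*e^(-4)*e^(t)*e^(4*e^(t))

E[X] = D[M](0) = 4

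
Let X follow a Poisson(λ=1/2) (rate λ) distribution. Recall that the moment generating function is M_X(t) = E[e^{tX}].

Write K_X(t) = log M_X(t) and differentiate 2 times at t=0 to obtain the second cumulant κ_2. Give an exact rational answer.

κ_2 = K′′(0) = 1/2

M_X(t) = e^(e^(t)/2 - 1/2)
K_X(t) = log M_X(t) = e^(t)/2 - 1/2
K′(t) = e^(t)/2
K′′(t) = e^(t)/2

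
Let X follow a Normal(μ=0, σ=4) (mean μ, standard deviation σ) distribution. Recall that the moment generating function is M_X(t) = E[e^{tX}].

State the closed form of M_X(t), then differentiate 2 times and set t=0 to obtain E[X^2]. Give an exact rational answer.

E[X^2] = d^2M/dt^2 |_{t=0} = 16

M_X(t) = e^(8*t^2)
dM/dt = 16*t*e^(8*t^2)
d^2M/dt^2 = 256*t^2*e^(8*t^2) + 16*e^(8*t^2)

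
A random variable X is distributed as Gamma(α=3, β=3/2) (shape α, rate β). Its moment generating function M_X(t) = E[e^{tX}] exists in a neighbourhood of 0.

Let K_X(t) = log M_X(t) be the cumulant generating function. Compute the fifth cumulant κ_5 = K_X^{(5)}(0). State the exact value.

κ_5 = K′′′′′(0) = 256/27

M_X(t) = 27/(8*(3/2 - t)^3)
K_X(t) = log M_X(t) = -3*log(3/2 - t) - 3*log(2) + 3*log(3)
K′(t) = -6/(2*t - 3)
K′′(t) = 12/(4*t^2 - 12*t + 9)
K′′′(t) = -48/(8*t^3 - 36*t^2 + 54*t - 27)
K′′′′(t) = 288/(16*t^4 - 96*t^3 + 216*t^2 - 216*t + 81)
K′′′′′(t) = -2304/(32*t^5 - 240*t^4 + 720*t^3 - 1080*t^2 + 810*t - 243)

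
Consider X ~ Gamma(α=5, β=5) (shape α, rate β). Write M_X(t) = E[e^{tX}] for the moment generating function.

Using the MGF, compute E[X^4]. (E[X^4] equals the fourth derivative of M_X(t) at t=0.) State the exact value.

E[X^4] = M′′′′(0) = 336/125

M_X(t) = 3125/(5 - t)^5
M′(t) = 15625/(t^6 - 30*t^5 + 375*t^4 - 2500*t^3 + 9375*t^2 - 18750*t + 15625)
M′′(t) = -93750/(t^7 - 35*t^6 + 525*t^5 - 4375*t^4 + 21875*t^3 - 65625*t^2 + 109375*t - 78125)
M′′′(t) = 656250/(t^8 - 40*t^7 + 700*t^6 - 7000*t^5 + 43750*t^4 - 175000*t^3 + 437500*t^2 - 625000*t + 390625)
M′′′′(t) = -5250000/(t^9 - 45*t^8 + 900*t^7 - 10500*t^6 + 78750*t^5 - 393750*t^4 + 1312500*t^3 - 2812500*t^2 + 3515625*t - 1953125)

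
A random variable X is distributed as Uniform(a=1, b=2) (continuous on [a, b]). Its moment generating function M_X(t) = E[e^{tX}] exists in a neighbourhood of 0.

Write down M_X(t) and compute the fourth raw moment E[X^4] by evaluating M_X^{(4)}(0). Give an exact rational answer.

E[X^4] = M^(4)(0) = 31/5

M_X(t) = (e^(2*t) - e^(t))/t
M^(4)(t) = (16*t^4*e^(2*t) - t^4*e^(t) - 32*t^3*e^(2*t) + 4*t^3*e^(t) + 48*t^2*e^(2*t) - 12*t^2*e^(t) - 48*t*e^(2*t) + 24*t*e^(t) + 24*e^(2*t) - 24*e^(t))/t^5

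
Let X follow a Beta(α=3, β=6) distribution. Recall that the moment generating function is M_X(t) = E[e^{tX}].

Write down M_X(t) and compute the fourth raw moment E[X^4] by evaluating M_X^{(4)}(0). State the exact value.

M_X(t) = ₁F₁(3; 9; t)
M^(4)(t) = ₁F₁(7; 13; t)/33

E[X^4] = M^(4)(0) = 1/33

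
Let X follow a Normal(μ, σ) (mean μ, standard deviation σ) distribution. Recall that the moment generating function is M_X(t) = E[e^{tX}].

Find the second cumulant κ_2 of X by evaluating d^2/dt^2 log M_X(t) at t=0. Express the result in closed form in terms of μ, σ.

κ_2 = K′′(0) = σ^2

M_X(t) = e^(μ*t + σ^2*t^2/2)
K_X(t) = log M_X(t) = μ*t + σ^2*t^2/2
K′(t) = μ + σ^2*t
K′′(t) = σ^2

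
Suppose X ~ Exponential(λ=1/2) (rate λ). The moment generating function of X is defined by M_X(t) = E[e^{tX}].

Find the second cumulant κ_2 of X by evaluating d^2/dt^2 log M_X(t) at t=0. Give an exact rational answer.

M_X(t) = 1/(2*(1/2 - t))
K_X(t) = log M_X(t) = -log(1/2 - t) - log(2)
dK/dt = -2/(2*t - 1)
d^2K/dt^2 = 4/(4*t^2 - 4*t + 1)

κ_2 = d^2K/dt^2 |_{t=0} = 4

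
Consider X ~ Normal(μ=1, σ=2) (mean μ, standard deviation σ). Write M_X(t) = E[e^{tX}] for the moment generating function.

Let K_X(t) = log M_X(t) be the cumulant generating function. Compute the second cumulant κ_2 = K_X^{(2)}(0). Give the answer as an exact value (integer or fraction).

κ_2 = d^2K/dt^2 |_{t=0} = 4

M_X(t) = e^(2*t^2 + t)
K_X(t) = log M_X(t) = 2*t^2 + t
dK/dt = 4*t + 1
d^2K/dt^2 = 4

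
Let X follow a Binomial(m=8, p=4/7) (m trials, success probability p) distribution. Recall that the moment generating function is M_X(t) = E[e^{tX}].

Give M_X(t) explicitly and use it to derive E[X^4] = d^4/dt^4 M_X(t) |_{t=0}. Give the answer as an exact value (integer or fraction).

M_X(t) = (4*e^(t)/7 + 3/7)^8

E[X^4] = M′′′′(0) = 235936/343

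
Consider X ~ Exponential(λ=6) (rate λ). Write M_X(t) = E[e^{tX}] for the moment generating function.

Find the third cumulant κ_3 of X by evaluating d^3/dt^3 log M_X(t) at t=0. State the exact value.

κ_3 = K^(3)(0) = 1/108

M_X(t) = 6/(6 - t)
K_X(t) = log M_X(t) = -log(6 - t) + log(6)
K^(3)(t) = -2/(t^3 - 18*t^2 + 108*t - 216)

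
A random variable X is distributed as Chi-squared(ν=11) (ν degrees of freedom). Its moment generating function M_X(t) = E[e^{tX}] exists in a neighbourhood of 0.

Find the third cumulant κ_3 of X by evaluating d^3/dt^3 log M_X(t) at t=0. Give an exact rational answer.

κ_3 = D^3[K](0) = 88

M_X(t) = (1 - 2*t)^(-11/2)
K_X(t) = log M_X(t) = -11*log(1 - 2*t)/2
D^3[K](t) = -88/(8*t^3 - 12*t^2 + 6*t - 1)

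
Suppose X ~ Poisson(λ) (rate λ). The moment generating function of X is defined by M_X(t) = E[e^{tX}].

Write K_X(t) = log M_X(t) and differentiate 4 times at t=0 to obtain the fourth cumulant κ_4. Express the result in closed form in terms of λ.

κ_4 = D^4[K](0) = λ

M_X(t) = e^(λ*(e^(t) - 1))
K_X(t) = log M_X(t) = λ*(e^(t) - 1)
D^4[K](t) = λ*e^(t)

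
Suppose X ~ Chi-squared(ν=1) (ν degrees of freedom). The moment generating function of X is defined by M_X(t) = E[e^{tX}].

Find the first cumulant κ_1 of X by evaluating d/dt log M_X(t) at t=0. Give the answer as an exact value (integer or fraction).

κ_1 = K^(1)(0) = 1

M_X(t) = 1/√(1 - 2*t)
K_X(t) = log M_X(t) = -log(1 - 2*t)/2
K^(1)(t) = -1/(2*t - 1)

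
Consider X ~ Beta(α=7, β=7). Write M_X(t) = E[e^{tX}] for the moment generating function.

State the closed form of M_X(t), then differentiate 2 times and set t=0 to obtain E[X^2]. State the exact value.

E[X^2] = M′′(0) = 4/15

M_X(t) = ₁F₁(7; 14; t)
M′(t) = ₁F₁(8; 15; t)/2
M′′(t) = 4*₁F₁(9; 16; t)/15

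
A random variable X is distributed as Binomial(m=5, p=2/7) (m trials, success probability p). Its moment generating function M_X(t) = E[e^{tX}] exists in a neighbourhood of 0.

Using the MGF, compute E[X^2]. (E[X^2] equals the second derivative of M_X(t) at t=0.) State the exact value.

M_X(t) = (2*e^(t)/7 + 5/7)^5
dM/dt = 160*e^(5*t)/16807 + 1600*e^(4*t)/16807 + 6000*e^(3*t)/16807 + 10000*e^(2*t)/16807 + 6250*e^(t)/16807
d^2M/dt^2 = 800*e^(5*t)/16807 + 6400*e^(4*t)/16807 + 18000*e^(3*t)/16807 + 20000*e^(2*t)/16807 + 6250*e^(t)/16807

E[X^2] = d^2M/dt^2 |_{t=0} = 150/49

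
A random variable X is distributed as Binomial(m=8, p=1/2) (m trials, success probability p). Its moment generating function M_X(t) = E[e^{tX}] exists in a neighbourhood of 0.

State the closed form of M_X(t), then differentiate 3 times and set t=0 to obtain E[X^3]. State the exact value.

M_X(t) = (e^(t)/2 + 1/2)^8
D^3[M](t) = 2*e^(8*t) + 343*e^(7*t)/32 + 189*e^(6*t)/8 + 875*e^(5*t)/32 + 35*e^(4*t)/2 + 189*e^(3*t)/32 + 7*e^(2*t)/8 + e^(t)/32

E[X^3] = D^3[M](0) = 88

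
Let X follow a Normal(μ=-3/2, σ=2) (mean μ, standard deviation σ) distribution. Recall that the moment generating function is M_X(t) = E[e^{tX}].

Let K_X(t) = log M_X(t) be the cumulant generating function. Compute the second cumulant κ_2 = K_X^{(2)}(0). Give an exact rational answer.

M_X(t) = e^(2*t^2 - 3*t/2)
K_X(t) = log M_X(t) = 2*t^2 - 3*t/2
D^2[K](t) = 4

κ_2 = D^2[K](0) = 4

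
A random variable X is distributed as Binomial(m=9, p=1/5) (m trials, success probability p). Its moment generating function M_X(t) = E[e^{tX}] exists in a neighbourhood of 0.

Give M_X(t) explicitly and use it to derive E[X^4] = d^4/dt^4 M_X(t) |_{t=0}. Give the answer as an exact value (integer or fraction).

M_X(t) = (e^(t)/5 + 4/5)^9

E[X^4] = M^(4)(0) = 31869/625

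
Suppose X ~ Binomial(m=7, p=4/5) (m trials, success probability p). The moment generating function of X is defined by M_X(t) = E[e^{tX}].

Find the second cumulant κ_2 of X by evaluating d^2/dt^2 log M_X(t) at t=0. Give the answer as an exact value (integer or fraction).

M_X(t) = (4*e^(t)/5 + 1/5)^7
K_X(t) = log M_X(t) = 7*log(4*e^(t)/5 + 1/5)
dK/dt = 28*e^(t)/(4*e^(t) + 1)
d^2K/dt^2 = 28*e^(t)/(16*e^(2*t) + 8*e^(t) + 1)

κ_2 = d^2K/dt^2 |_{t=0} = 28/25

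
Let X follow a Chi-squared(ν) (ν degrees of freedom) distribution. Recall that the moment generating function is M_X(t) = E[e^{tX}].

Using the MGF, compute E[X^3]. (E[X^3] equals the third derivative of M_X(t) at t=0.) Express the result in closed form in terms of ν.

M_X(t) = (1 - 2*t)^(-ν/2)
M′(t) = -ν/(2*t*(1 - 2*t)^(ν/2) - (1 - 2*t)^(ν/2))
M′′(t) = (ν^2 + 2*ν)/(4*t^2*(1 - 2*t)^(ν/2) - 4*t*(1 - 2*t)^(ν/2) + (1 - 2*t)^(ν/2))
M′′′(t) = (-ν^3 - 6*ν^2 - 8*ν)/(8*t^3*(1 - 2*t)^(ν/2) - 12*t^2*(1 - 2*t)^(ν/2) + 6*t*(1 - 2*t)^(ν/2) - (1 - 2*t)^(ν/2))

E[X^3] = M′′′(0) = ν*(ν^2 + 6*ν + 8)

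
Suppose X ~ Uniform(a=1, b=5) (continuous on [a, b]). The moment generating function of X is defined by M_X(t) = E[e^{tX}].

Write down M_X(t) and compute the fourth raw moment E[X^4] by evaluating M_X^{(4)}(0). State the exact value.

M_X(t) = (e^(5*t) - e^(t))/(4*t)
D^4[M](t) = (625*t^4*e^(5*t) - t^4*e^(t) - 500*t^3*e^(5*t) + 4*t^3*e^(t) + 300*t^2*e^(5*t) - 12*t^2*e^(t) - 120*t*e^(5*t) + 24*t*e^(t) + 24*e^(5*t) - 24*e^(t))/(4*t^5)

E[X^4] = D^4[M](0) = 781/5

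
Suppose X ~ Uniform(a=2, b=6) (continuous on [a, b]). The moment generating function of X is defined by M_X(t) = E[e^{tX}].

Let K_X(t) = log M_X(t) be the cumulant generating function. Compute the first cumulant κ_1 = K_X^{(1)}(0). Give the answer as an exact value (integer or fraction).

M_X(t) = (e^(6*t) - e^(2*t))/(4*t)
K_X(t) = log M_X(t) = -log(t) + log(e^(6*t) - e^(2*t)) - 2*log(2)
K′(t) = (6*t*e^(4*t) - 2*t - e^(4*t) + 1)/(t*e^(4*t) - t)

κ_1 = K′(0) = 4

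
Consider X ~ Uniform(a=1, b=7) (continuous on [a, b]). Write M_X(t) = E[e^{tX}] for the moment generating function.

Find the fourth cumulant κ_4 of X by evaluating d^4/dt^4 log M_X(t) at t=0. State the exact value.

κ_4 = K^(4)(0) = -54/5

M_X(t) = (e^(7*t) - e^(t))/(6*t)
K_X(t) = log M_X(t) = -log(t) + log(e^(7*t) - e^(t)) - log(6)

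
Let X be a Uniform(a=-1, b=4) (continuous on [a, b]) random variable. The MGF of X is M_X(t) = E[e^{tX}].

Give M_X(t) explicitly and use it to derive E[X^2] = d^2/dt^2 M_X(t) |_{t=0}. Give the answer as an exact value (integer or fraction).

E[X^2] = d^2M/dt^2 |_{t=0} = 13/3

M_X(t) = (e^(4*t) - e^(-t))/(5*t)
dM/dt = (4*t*e^(5*t) + t - e^(5*t) + 1)*e^(-t)/(5*t^2)
d^2M/dt^2 = (16*t^2*e^(5*t) - t^2 - 8*t*e^(5*t) - 2*t + 2*e^(5*t) - 2)*e^(-t)/(5*t^3)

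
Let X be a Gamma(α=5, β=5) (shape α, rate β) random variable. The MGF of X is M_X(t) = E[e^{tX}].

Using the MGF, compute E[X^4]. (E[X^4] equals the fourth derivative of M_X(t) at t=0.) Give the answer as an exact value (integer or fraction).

E[X^4] = d^4M/dt^4 |_{t=0} = 336/125

M_X(t) = 3125/(5 - t)^5
dM/dt = 15625/(t^6 - 30*t^5 + 375*t^4 - 2500*t^3 + 9375*t^2 - 18750*t + 15625)
d^2M/dt^2 = -93750/(t^7 - 35*t^6 + 525*t^5 - 4375*t^4 + 21875*t^3 - 65625*t^2 + 109375*t - 78125)
d^3M/dt^3 = 656250/(t^8 - 40*t^7 + 700*t^6 - 7000*t^5 + 43750*t^4 - 175000*t^3 + 437500*t^2 - 625000*t + 390625)
d^4M/dt^4 = -5250000/(t^9 - 45*t^8 + 900*t^7 - 10500*t^6 + 78750*t^5 - 393750*t^4 + 1312500*t^3 - 2812500*t^2 + 3515625*t - 1953125)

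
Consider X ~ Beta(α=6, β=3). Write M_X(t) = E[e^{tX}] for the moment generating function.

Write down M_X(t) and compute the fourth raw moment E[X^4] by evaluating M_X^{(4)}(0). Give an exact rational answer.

M_X(t) = ₁F₁(6; 9; t)
D^4[M](t) = 14*₁F₁(10; 13; t)/55

E[X^4] = D^4[M](0) = 14/55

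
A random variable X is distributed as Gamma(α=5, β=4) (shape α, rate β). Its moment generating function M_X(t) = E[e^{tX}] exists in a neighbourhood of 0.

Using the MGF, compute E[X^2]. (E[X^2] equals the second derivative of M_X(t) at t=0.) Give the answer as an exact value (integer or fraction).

M_X(t) = 1024/(4 - t)^5
M′(t) = 5120/(t^6 - 24*t^5 + 240*t^4 - 1280*t^3 + 3840*t^2 - 6144*t + 4096)
M′′(t) = -30720/(t^7 - 28*t^6 + 336*t^5 - 2240*t^4 + 8960*t^3 - 21504*t^2 + 28672*t - 16384)

E[X^2] = M′′(0) = 15/8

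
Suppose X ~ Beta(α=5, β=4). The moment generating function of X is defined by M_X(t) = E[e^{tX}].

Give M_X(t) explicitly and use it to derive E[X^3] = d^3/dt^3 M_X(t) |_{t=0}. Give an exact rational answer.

M_X(t) = ₁F₁(5; 9; t)
M^(3)(t) = 7*₁F₁(8; 12; t)/33

E[X^3] = M^(3)(0) = 7/33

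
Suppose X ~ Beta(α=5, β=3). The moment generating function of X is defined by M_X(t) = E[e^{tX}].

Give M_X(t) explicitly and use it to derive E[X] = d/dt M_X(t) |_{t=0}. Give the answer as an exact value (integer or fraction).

M_X(t) = ₁F₁(5; 8; t)
D[M](t) = 5*₁F₁(6; 9; t)/8

E[X] = D[M](0) = 5/8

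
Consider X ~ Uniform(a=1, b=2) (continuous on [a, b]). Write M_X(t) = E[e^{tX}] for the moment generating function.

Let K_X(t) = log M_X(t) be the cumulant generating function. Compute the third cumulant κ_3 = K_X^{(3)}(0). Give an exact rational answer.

M_X(t) = (e^(2*t) - e^(t))/t
K_X(t) = log M_X(t) = -log(t) + log(e^(2*t) - e^(t))
dK/dt = (2*t*e^(t) - t - e^(t) + 1)/(t*e^(t) - t)
d^2K/dt^2 = (-t^2*e^(t) + e^(2*t) - 2*e^(t) + 1)/(t^2*e^(2*t) - 2*t^2*e^(t) + t^2)
d^3K/dt^3 = (t^3*e^(2*t) + t^3*e^(t) - 2*e^(3*t) + 6*e^(2*t) - 6*e^(t) + 2)/(t^3*e^(3*t) - 3*t^3*e^(2*t) + 3*t^3*e^(t) - t^3)

κ_3 = d^3K/dt^3 |_{t=0} = 0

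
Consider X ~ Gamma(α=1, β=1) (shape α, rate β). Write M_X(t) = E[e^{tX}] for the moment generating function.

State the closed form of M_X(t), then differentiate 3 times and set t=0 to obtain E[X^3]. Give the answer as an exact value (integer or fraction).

E[X^3] = D^3[M](0) = 6

M_X(t) = 1/(1 - t)
D^3[M](t) = 6/(t^4 - 4*t^3 + 6*t^2 - 4*t + 1)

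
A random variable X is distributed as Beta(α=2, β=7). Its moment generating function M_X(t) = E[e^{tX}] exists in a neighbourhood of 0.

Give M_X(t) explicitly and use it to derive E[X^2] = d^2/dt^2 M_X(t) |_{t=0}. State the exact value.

M_X(t) = ₁F₁(2; 9; t)
M′(t) = 2*₁F₁(3; 10; t)/9
M′′(t) = ₁F₁(4; 11; t)/15

E[X^2] = M′′(0) = 1/15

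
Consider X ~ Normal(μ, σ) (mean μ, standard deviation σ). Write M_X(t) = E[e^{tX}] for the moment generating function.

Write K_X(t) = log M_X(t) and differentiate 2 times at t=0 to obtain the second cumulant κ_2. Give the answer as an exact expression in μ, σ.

M_X(t) = e^(μ*t + σ^2*t^2/2)
K_X(t) = log M_X(t) = μ*t + σ^2*t^2/2
dK/dt = μ + σ^2*t
d^2K/dt^2 = σ^2

κ_2 = d^2K/dt^2 |_{t=0} = σ^2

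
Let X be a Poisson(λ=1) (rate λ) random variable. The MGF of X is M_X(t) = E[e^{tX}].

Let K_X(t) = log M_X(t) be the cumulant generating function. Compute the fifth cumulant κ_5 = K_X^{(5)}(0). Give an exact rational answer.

κ_5 = K′′′′′(0) = 1

M_X(t) = e^(e^(t) - 1)
K_X(t) = log M_X(t) = e^(t) - 1
K′(t) = e^(t)
K′′(t) = e^(t)
K′′′(t) = e^(t)
K′′′′(t) = e^(t)
K′′′′′(t) = e^(t)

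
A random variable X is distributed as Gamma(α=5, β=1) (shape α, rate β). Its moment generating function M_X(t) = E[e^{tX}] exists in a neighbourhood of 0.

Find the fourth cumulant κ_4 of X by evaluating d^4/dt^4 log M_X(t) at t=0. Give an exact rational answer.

M_X(t) = (1 - t)^(-5)
K_X(t) = log M_X(t) = -5*log(1 - t)
K^(4)(t) = 30/(t^4 - 4*t^3 + 6*t^2 - 4*t + 1)

κ_4 = K^(4)(0) = 30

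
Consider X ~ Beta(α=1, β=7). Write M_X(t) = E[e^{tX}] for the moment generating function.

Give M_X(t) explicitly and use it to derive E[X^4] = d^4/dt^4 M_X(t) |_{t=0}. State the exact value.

E[X^4] = M^(4)(0) = 1/330

M_X(t) = ₁F₁(1; 8; t)
M^(4)(t) = ₁F₁(5; 12; t)/330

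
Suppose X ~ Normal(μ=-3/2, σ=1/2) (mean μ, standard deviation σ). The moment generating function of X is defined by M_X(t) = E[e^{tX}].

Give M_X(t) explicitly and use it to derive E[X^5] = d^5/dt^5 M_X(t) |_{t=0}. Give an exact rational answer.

M_X(t) = e^(t^2/8 - 3*t/2)
M^(5)(t) = (t^5*e^(t^2/8) - 30*t^4*e^(t^2/8) + 400*t^3*e^(t^2/8) - 2880*t^2*e^(t^2/8) + 11040*t*e^(t^2/8) - 17856*e^(t^2/8))*e^(-3*t/2)/1024

E[X^5] = M^(5)(0) = -279/16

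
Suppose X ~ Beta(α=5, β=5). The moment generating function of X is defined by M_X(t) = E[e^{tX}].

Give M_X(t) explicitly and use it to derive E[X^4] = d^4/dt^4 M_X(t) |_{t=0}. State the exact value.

E[X^4] = d^4M/dt^4 |_{t=0} = 14/143

M_X(t) = ₁F₁(5; 10; t)
dM/dt = ₁F₁(6; 11; t)/2
d^2M/dt^2 = 3*₁F₁(7; 12; t)/11
d^3M/dt^3 = 7*₁F₁(8; 13; t)/44
d^4M/dt^4 = 14*₁F₁(9; 14; t)/143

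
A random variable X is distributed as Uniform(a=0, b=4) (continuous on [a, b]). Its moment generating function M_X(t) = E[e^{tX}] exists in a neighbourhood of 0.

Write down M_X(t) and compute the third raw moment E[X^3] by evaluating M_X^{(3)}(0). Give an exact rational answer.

E[X^3] = d^3M/dt^3 |_{t=0} = 16

M_X(t) = (e^(4*t) - 1)/(4*t)
dM/dt = (4*t*e^(4*t) - e^(4*t) + 1)/(4*t^2)
d^2M/dt^2 = (8*t^2*e^(4*t) - 4*t*e^(4*t) + e^(4*t) - 1)/(2*t^3)
d^3M/dt^3 = (32*t^3*e^(4*t) - 24*t^2*e^(4*t) + 12*t*e^(4*t) - 3*e^(4*t) + 3)/(2*t^4)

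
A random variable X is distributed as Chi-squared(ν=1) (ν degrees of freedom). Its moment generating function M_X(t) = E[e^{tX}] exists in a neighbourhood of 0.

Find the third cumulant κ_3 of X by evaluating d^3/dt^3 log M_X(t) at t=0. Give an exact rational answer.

κ_3 = K′′′(0) = 8

M_X(t) = 1/√(1 - 2*t)
K_X(t) = log M_X(t) = -log(1 - 2*t)/2
K′(t) = -1/(2*t - 1)
K′′(t) = 2/(4*t^2 - 4*t + 1)
K′′′(t) = -8/(8*t^3 - 12*t^2 + 6*t - 1)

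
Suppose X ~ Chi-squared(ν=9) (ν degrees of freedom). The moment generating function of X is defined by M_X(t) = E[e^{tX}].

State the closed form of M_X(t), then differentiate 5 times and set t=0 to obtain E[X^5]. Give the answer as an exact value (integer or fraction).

E[X^5] = d^5M/dt^5 |_{t=0} = 328185

M_X(t) = (1 - 2*t)^(-9/2)
dM/dt = -9/(32*t^5*√(1 - 2*t) - 80*t^4*√(1 - 2*t) + 80*t^3*√(1 - 2*t) - 40*t^2*√(1 - 2*t) + 10*t*√(1 - 2*t) - √(1 - 2*t))
d^2M/dt^2 = 99/(64*t^6*√(1 - 2*t) - 192*t^5*√(1 - 2*t) + 240*t^4*√(1 - 2*t) - 160*t^3*√(1 - 2*t) + 60*t^2*√(1 - 2*t) - 12*t*√(1 - 2*t) + √(1 - 2*t))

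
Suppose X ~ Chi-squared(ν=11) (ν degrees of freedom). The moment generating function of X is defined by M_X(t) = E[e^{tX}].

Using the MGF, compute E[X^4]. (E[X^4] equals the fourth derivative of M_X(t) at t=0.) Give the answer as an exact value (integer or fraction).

E[X^4] = D^4[M](0) = 36465

M_X(t) = (1 - 2*t)^(-11/2)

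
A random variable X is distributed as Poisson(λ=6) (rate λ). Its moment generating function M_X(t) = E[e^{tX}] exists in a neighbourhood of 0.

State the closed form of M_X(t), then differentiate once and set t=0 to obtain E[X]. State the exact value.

E[X] = dM/dt |_{t=0} = 6

M_X(t) = e^(6*e^(t) - 6)
dM/dt = 6*e^(-6)*e^(t)*e^(6*e^(t))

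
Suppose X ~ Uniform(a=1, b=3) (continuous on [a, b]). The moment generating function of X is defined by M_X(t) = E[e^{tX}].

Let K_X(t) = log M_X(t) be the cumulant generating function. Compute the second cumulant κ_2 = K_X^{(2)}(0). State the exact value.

M_X(t) = (e^(3*t) - e^(t))/(2*t)
K_X(t) = log M_X(t) = -log(t) + log(e^(3*t) - e^(t)) - log(2)
K′(t) = (3*t*e^(2*t) - t - e^(2*t) + 1)/(t*e^(2*t) - t)
K′′(t) = (-4*t^2*e^(2*t) + e^(4*t) - 2*e^(2*t) + 1)/(t^2*e^(4*t) - 2*t^2*e^(2*t) + t^2)

κ_2 = K′′(0) = 1/3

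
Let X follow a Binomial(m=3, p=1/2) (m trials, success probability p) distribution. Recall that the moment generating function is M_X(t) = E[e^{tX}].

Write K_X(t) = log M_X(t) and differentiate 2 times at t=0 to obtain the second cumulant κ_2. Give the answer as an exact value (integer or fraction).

κ_2 = K^(2)(0) = 3/4

M_X(t) = (e^(t)/2 + 1/2)^3
K_X(t) = log M_X(t) = 3*log(e^(t)/2 + 1/2)
K^(2)(t) = 3*e^(t)/(e^(2*t) + 2*e^(t) + 1)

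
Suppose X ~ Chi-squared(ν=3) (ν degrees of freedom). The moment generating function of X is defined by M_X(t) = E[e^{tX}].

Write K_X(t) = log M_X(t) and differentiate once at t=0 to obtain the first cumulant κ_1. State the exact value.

κ_1 = K′(0) = 3

M_X(t) = (1 - 2*t)^(-3/2)
K_X(t) = log M_X(t) = -3*log(1 - 2*t)/2
K′(t) = -3/(2*t - 1)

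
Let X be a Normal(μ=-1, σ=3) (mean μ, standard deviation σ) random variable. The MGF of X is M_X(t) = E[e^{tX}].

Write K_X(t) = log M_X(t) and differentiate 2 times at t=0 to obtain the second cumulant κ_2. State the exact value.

κ_2 = K^(2)(0) = 9

M_X(t) = e^(9*t^2/2 - t)
K_X(t) = log M_X(t) = 9*t^2/2 - t
K^(2)(t) = 9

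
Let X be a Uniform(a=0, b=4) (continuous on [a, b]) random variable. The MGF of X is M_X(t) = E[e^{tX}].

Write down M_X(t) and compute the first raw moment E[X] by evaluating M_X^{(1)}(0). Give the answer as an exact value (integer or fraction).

E[X] = M^(1)(0) = 2

M_X(t) = (e^(4*t) - 1)/(4*t)
M^(1)(t) = (4*t*e^(4*t) - e^(4*t) + 1)/(4*t^2)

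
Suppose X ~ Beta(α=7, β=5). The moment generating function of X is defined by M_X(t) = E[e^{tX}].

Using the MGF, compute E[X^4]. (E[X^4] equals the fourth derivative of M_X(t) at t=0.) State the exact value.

M_X(t) = ₁F₁(7; 12; t)
M^(4)(t) = 2*₁F₁(11; 16; t)/13

E[X^4] = M^(4)(0) = 2/13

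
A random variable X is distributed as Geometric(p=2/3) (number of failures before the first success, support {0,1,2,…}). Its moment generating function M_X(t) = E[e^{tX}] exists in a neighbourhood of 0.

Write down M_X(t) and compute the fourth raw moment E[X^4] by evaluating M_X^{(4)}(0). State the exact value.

M_X(t) = 2/(3*(1 - e^(t)/3))
M^(4)(t) = (-2*e^(4*t) - 66*e^(3*t) - 198*e^(2*t) - 54*e^(t))/(e^(5*t) - 15*e^(4*t) + 90*e^(3*t) - 270*e^(2*t) + 405*e^(t) - 243)

E[X^4] = M^(4)(0) = 10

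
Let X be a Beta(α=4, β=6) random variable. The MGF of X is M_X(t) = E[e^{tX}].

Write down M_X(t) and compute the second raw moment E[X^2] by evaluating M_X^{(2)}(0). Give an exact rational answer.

E[X^2] = M^(2)(0) = 2/11

M_X(t) = ₁F₁(4; 10; t)
M^(2)(t) = 2*₁F₁(6; 12; t)/11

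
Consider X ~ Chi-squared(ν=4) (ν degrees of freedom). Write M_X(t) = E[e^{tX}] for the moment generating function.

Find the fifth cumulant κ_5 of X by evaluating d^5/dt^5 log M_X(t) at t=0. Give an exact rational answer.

M_X(t) = (1 - 2*t)^(-2)
K_X(t) = log M_X(t) = -2*log(1 - 2*t)
dK/dt = -4/(2*t - 1)
d^2K/dt^2 = 8/(4*t^2 - 4*t + 1)
d^3K/dt^3 = -32/(8*t^3 - 12*t^2 + 6*t - 1)
d^4K/dt^4 = 192/(16*t^4 - 32*t^3 + 24*t^2 - 8*t + 1)
d^5K/dt^5 = -1536/(32*t^5 - 80*t^4 + 80*t^3 - 40*t^2 + 10*t - 1)

κ_5 = d^5K/dt^5 |_{t=0} = 1536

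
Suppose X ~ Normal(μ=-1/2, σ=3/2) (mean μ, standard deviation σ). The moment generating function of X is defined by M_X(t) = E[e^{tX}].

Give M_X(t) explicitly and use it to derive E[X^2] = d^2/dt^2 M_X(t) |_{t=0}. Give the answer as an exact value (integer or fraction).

E[X^2] = M′′(0) = 5/2

M_X(t) = e^(9*t^2/8 - t/2)
M′(t) = 9*t*e^(-t/2)*e^(9*t^2/8)/4 - e^(-t/2)*e^(9*t^2/8)/2
M′′(t) = (81*t^2*e^(9*t^2/8) - 36*t*e^(9*t^2/8) + 40*e^(9*t^2/8))*e^(-t/2)/16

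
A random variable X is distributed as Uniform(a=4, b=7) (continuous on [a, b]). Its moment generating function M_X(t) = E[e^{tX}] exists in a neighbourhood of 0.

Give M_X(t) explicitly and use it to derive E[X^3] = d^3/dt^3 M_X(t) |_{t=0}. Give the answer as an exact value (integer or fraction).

E[X^3] = d^3M/dt^3 |_{t=0} = 715/4

M_X(t) = (e^(7*t) - e^(4*t))/(3*t)
dM/dt = (7*t*e^(7*t) - 4*t*e^(4*t) - e^(7*t) + e^(4*t))/(3*t^2)
d^2M/dt^2 = (49*t^2*e^(7*t) - 16*t^2*e^(4*t) - 14*t*e^(7*t) + 8*t*e^(4*t) + 2*e^(7*t) - 2*e^(4*t))/(3*t^3)
d^3M/dt^3 = (343*t^3*e^(7*t) - 64*t^3*e^(4*t) - 147*t^2*e^(7*t) + 48*t^2*e^(4*t) + 42*t*e^(7*t) - 24*t*e^(4*t) - 6*e^(7*t) + 6*e^(4*t))/(3*t^4)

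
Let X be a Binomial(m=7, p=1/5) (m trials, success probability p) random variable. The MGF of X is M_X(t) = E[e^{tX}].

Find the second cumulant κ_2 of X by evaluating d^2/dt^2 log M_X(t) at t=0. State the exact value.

κ_2 = K^(2)(0) = 28/25

M_X(t) = (e^(t)/5 + 4/5)^7
K_X(t) = log M_X(t) = 7*log(e^(t)/5 + 4/5)
K^(2)(t) = 28*e^(t)/(e^(2*t) + 8*e^(t) + 16)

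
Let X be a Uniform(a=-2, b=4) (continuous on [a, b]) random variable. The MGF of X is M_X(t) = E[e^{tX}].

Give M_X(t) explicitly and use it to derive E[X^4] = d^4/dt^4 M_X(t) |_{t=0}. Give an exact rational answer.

E[X^4] = d^4M/dt^4 |_{t=0} = 176/5

M_X(t) = (e^(4*t) - e^(-2*t))/(6*t)
dM/dt = (4*t*e^(6*t) + 2*t - e^(6*t) + 1)*e^(-2*t)/(6*t^2)
d^2M/dt^2 = (8*t^2*e^(6*t) - 2*t^2 - 4*t*e^(6*t) - 2*t + e^(6*t) - 1)*e^(-2*t)/(3*t^3)
d^3M/dt^3 = (32*t^3*e^(6*t) + 4*t^3 - 24*t^2*e^(6*t) + 6*t^2 + 12*t*e^(6*t) + 6*t - 3*e^(6*t) + 3)*e^(-2*t)/(3*t^4)
d^4M/dt^4 = (128*t^4*e^(6*t) - 8*t^4 - 128*t^3*e^(6*t) - 16*t^3 + 96*t^2*e^(6*t) - 24*t^2 - 48*t*e^(6*t) - 24*t + 12*e^(6*t) - 12)*e^(-2*t)/(3*t^5)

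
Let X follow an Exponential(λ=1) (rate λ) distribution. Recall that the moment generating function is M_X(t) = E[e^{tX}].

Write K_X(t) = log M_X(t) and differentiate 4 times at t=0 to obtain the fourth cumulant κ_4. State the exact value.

M_X(t) = 1/(1 - t)
K_X(t) = log M_X(t) = -log(1 - t)
D^4[K](t) = 6/(t^4 - 4*t^3 + 6*t^2 - 4*t + 1)

κ_4 = D^4[K](0) = 6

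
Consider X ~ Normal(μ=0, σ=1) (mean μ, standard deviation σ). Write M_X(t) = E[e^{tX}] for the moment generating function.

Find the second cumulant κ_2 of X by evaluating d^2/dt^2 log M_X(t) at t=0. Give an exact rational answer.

M_X(t) = e^(t^2/2)
K_X(t) = log M_X(t) = t^2/2
K^(2)(t) = 1

κ_2 = K^(2)(0) = 1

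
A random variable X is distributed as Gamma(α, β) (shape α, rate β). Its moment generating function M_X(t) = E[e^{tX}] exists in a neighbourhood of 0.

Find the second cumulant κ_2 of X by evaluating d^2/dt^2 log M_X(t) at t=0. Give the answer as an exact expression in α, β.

κ_2 = d^2K/dt^2 |_{t=0} = α/β^2

M_X(t) = (β/(β - t))^α
K_X(t) = log M_X(t) = α*(log(β) - log(β - t))
dK/dt = -α/(-β + t)
d^2K/dt^2 = α/(β^2 - 2*β*t + t^2)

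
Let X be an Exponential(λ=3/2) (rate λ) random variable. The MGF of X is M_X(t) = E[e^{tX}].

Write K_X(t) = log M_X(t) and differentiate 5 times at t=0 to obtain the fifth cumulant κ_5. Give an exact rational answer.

M_X(t) = 3/(2*(3/2 - t))
K_X(t) = log M_X(t) = -log(3/2 - t) - log(2) + log(3)
K^(5)(t) = -768/(32*t^5 - 240*t^4 + 720*t^3 - 1080*t^2 + 810*t - 243)

κ_5 = K^(5)(0) = 256/81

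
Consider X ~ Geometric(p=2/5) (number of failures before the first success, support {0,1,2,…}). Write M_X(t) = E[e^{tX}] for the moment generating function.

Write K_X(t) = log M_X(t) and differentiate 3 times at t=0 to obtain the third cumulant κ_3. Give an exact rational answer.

κ_3 = D^3[K](0) = 15

M_X(t) = 2/(5*(1 - 3*e^(t)/5))
K_X(t) = log M_X(t) = -log(1 - 3*e^(t)/5) - log(5) + log(2)
D^3[K](t) = (-45*e^(2*t) - 75*e^(t))/(27*e^(3*t) - 135*e^(2*t) + 225*e^(t) - 125)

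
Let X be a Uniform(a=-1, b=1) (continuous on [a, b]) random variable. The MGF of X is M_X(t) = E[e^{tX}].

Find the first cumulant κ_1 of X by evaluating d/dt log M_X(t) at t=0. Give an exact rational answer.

κ_1 = K^(1)(0) = 0

M_X(t) = (e^(t) - e^(-t))/(2*t)
K_X(t) = log M_X(t) = -log(t) + log(e^(t) - e^(-t)) - log(2)
K^(1)(t) = (t*e^(2*t) + t - e^(2*t) + 1)/(t*e^(2*t) - t)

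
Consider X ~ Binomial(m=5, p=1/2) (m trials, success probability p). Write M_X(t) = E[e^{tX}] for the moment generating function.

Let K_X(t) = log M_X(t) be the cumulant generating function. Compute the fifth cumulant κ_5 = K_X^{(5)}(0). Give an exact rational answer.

κ_5 = D^5[K](0) = 0

M_X(t) = (e^(t)/2 + 1/2)^5
K_X(t) = log M_X(t) = 5*log(e^(t)/2 + 1/2)
D^5[K](t) = (-5*e^(4*t) + 55*e^(3*t) - 55*e^(2*t) + 5*e^(t))/(e^(5*t) + 5*e^(4*t) + 10*e^(3*t) + 10*e^(2*t) + 5*e^(t) + 1)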